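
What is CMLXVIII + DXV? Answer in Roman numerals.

CMLXVIII = 968
DXV = 515
968 + 515 = 1483

MCDLXXXIII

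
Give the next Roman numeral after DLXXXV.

DLXXXV = 585; next is 586

DLXXXVI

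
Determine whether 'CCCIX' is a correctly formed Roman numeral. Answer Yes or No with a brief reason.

'CCCIX': Check the rules: uses only the symbols I, V, X, L, C, D, M; no symbol is repeated more than three times in a row; V, L and D each appear at most once; the only place a smaller symbol precedes a larger one is the allowed subtractive pair IX, the symbol right after such a pair (if any) is smaller than the pair's first symbol, and otherwise the values never increase from left to right. Value: C (100) + C (100) + C (100) + IX (9) = 309. So it is a valid standard Roman numeral.

Yes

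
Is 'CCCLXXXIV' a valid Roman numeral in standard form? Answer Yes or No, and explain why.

'CCCLXXXIV': Check the rules: uses only the symbols I, V, X, L, C, D, M; no symbol is repeated more than three times in a row; V, L and D each appear at most once; the only place a smaller symbol precedes a larger one is the allowed subtractive pair IV, the symbol right after such a pair (if any) is smaller than the pair's first symbol, and otherwise the values never increase from left to right. Value: C (100) + C (100) + C (100) + L (50) + X (10) + X (10) + X (10) + IV (4) = 384. So it is a valid standard Roman numeral.

Yes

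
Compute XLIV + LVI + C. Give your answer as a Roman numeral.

XLIV = 44, LVI = 56, C = 100
44 + 56 = 100
100 + 100 = 200

CC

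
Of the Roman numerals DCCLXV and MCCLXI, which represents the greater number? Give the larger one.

DCCLXV = 765
MCCLXI = 1261
1261 is larger

MCCLXI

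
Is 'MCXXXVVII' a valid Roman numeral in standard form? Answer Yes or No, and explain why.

'MCXXXVVII': V should not appear more than once

No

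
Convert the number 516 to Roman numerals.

Convert 516 to Roman numerals:
  516 contains 1×500 (D)
  16 contains 1×10 (X)
  6 contains 1×5 (V)
  1 contains 1×1 (I)

DXVI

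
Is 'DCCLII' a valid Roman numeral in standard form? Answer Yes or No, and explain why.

'DCCLII': Check the rules: uses only the symbols I, V, X, L, C, D, M; no symbol is repeated more than three times in a row; V, L and D each appear at most once; no smaller symbol precedes a larger one (values never increase from left to right). Value: D (500) + C (100) + C (100) + L (50) + I (1) + I (1) = 752. So it is a valid standard Roman numeral.

Yes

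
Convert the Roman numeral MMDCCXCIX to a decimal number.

MMDCCXCIX: M=1000, M=1000, D=500, C=100, C=100, XC=90, IX=9
1000 + 1000 + 500 + 100 + 100 + 90 + 9 = 2799

2799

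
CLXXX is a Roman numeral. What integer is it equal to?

CLXXX: C=100, L=50, X=10, X=10, X=10
100 + 50 + 10 + 10 + 10 = 180

180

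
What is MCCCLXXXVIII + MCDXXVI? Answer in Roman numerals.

MCCCLXXXVIII = 1388
MCDXXVI = 1426
1388 + 1426 = 2814

MMDCCCXIV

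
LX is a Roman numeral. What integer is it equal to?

LX: L=50, X=10
50 + 10 = 60

60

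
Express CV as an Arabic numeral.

CV: C=100, V=5
100 + 5 = 105

105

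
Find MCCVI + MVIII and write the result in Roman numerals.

MCCVI = 1206
MVIII = 1008
1206 + 1008 = 2214

MMCCXIV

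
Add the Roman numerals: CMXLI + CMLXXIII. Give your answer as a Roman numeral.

CMXLI = 941
CMLXXIII = 973
941 + 973 = 1914

MCMXIV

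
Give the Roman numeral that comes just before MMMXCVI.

MMMXCVI = 3096, so the previous integer is 3096 - 1 = 3095

MMMXCV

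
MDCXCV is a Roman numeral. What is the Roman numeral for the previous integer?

MDCXCV = 1695; previous is 1694

MDCXCIV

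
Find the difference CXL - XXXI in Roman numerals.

CXL = 140
XXXI = 31
140 - 31 = 109

CIX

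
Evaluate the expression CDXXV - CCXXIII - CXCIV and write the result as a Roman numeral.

CDXXV = 425, CCXXIII = 223, CXCIV = 194
425 - 223 = 202
202 - 194 = 8

VIII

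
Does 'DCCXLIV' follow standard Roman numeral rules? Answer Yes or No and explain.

'DCCXLIV': Check the rules: uses only the symbols I, V, X, L, C, D, M; no symbol is repeated more than three times in a row; V, L and D each appear at most once; the only places a smaller symbol precedes a larger one are the allowed subtractive pairs XL, IV, the symbol right after such a pair (if any) is smaller than the pair's first symbol, and otherwise the values never increase from left to right. Value: D (500) + C (100) + C (100) + XL (40) + IV (4) = 744. So it is a valid standard Roman numeral.

Yes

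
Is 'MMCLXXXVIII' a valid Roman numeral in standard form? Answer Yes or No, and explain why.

'MMCLXXXVIII': Check the rules: uses only the symbols I, V, X, L, C, D, M; no symbol is repeated more than three times in a row; V, L and D each appear at most once; no smaller symbol precedes a larger one (values never increase from left to right). Value: M (1000) + M (1000) + C (100) + L (50) + X (10) + X (10) + X (10) + V (5) + I (1) + I (1) + I (1) = 2188. So it is a valid standard Roman numeral.

Yes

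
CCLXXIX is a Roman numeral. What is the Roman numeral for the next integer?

CCLXXIX = 279, so the next integer is 279 + 1 = 280

CCLXXX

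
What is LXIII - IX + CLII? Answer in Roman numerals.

LXIII = 63, IX = 9, CLII = 152
63 - 9 = 54
54 + 152 = 206

CCVI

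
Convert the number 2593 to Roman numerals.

Convert 2593 to Roman numerals:
  2593 contains 2×1000 (MM)
  593 contains 1×500 (D)
  93 contains 1×90 (XC)
  3 contains 3×1 (III)

MMDXCIII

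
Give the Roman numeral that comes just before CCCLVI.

CCCLVI = 356; previous is 355

CCCLV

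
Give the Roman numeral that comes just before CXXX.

CXXX = 130; previous is 129

CXXIX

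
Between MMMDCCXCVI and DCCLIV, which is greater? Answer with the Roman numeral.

MMMDCCXCVI = 3796
DCCLIV = 754
3796 is larger

MMMDCCXCVI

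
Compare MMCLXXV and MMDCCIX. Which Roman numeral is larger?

MMCLXXV = 2175
MMDCCIX = 2709
2709 is larger

MMDCCIX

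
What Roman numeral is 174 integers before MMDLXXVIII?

MMDLXXVIII = 2578
2578 - 174 = 2404

MMCDIV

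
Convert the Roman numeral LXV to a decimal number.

LXV: L=50, X=10, V=5
50 + 10 + 5 = 65

65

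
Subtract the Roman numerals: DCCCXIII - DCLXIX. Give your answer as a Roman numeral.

DCCCXIII = 813
DCLXIX = 669
813 - 669 = 144

CXLIV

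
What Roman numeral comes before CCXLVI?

CCXLVI = 246; previous is 245

CCXLV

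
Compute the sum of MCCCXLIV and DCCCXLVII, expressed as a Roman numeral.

MCCCXLIV = 1344
DCCCXLVII = 847
1344 + 847 = 2191

MMCXCI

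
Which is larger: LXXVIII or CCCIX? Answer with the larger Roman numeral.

LXXVIII = 78
CCCIX = 309
309 is larger

CCCIX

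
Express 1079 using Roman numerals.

Convert 1079 to Roman numerals:
  1079 contains 1×1000 (M)
  79 contains 1×50 (L)
  29 contains 2×10 (XX)
  9 contains 1×9 (IX)

MLXXIX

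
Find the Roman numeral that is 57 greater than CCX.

CCX = 210
210 + 57 = 267

CCLXVII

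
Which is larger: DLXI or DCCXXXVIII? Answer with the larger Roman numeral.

DLXI = 561
DCCXXXVIII = 738
738 is larger

DCCXXXVIII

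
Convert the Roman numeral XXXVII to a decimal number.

XXXVII: X=10, X=10, X=10, V=5, I=1, I=1
10 + 10 + 10 + 5 + 1 + 1 = 37

37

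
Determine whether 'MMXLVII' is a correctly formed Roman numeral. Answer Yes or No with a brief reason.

'MMXLVII': Check the rules: uses only the symbols I, V, X, L, C, D, M; no symbol is repeated more than three times in a row; V, L and D each appear at most once; the only place a smaller symbol precedes a larger one is the allowed subtractive pair XL, the symbol right after such a pair (if any) is smaller than the pair's first symbol, and otherwise the values never increase from left to right. Value: M (1000) + M (1000) + XL (40) + V (5) + I (1) + I (1) = 2047. So it is a valid standard Roman numeral.

Yes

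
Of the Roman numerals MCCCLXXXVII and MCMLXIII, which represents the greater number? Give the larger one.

MCCCLXXXVII = 1387
MCMLXIII = 1963
1963 is larger

MCMLXIII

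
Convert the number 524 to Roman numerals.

Convert 524 to Roman numerals:
  524 contains 1×500 (D)
  24 contains 2×10 (XX)
  4 contains 1×4 (IV)

DXXIV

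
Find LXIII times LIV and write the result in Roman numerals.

LXIII = 63
LIV = 54
63 × 54 = 3402

MMMCDII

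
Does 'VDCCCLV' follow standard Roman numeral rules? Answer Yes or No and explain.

'VDCCCLV': V should not appear more than once

No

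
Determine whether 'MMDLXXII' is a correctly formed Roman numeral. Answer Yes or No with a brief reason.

'MMDLXXII': Check the rules: uses only the symbols I, V, X, L, C, D, M; no symbol is repeated more than three times in a row; V, L and D each appear at most once; no smaller symbol precedes a larger one (values never increase from left to right). Value: M (1000) + M (1000) + D (500) + L (50) + X (10) + X (10) + I (1) + I (1) = 2572. So it is a valid standard Roman numeral.

Yes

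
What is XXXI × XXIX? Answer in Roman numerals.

XXXI = 31
XXIX = 29
31 × 29 = 899

DCCCXCIX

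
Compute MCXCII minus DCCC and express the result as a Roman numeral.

MCXCII = 1192
DCCC = 800
1192 - 800 = 392

CCCXCII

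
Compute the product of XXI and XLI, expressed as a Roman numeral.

XXI = 21
XLI = 41
21 × 41 = 861

DCCCLXI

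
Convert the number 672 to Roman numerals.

Convert 672 to Roman numerals:
  672 contains 1×500 (D)
  172 contains 1×100 (C)
  72 contains 1×50 (L)
  22 contains 2×10 (XX)
  2 contains 2×1 (II)

DCLXXII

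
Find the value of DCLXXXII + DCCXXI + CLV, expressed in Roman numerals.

DCLXXXII = 682, DCCXXI = 721, CLV = 155
682 + 721 = 1403
1403 + 155 = 1558

MDLVIII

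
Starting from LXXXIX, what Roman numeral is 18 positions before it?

LXXXIX = 89
89 - 18 = 71

LXXI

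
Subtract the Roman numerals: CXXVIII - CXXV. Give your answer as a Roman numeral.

CXXVIII = 128
CXXV = 125
128 - 125 = 3

III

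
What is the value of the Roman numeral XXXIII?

XXXIII: X=10, X=10, X=10, I=1, I=1, I=1
10 + 10 + 10 + 1 + 1 + 1 = 33

33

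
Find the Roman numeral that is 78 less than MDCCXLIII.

MDCCXLIII = 1743
1743 - 78 = 1665

MDCLXV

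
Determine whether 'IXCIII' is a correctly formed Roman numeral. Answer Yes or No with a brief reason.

'IXCIII': I (position 1) comes before the larger symbol C (position 3) without being directly in front of it as a subtractive pair; apart from IV, IX, XL, XC, CD and CM, symbols must go from largest to smallest

No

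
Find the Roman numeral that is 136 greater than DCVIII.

DCVIII = 608
608 + 136 = 744

DCCXLIV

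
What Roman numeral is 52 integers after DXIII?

DXIII = 513
513 + 52 = 565

DLXV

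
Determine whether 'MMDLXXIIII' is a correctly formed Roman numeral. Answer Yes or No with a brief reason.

'MMDLXXIIII': More than 3 consecutive I's

No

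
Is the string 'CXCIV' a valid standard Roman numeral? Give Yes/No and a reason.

'CXCIV': Check the rules: uses only the symbols I, V, X, L, C, D, M; no symbol is repeated more than three times in a row; V, L and D each appear at most once; the only places a smaller symbol precedes a larger one are the allowed subtractive pairs XC, IV, the symbol right after such a pair (if any) is smaller than the pair's first symbol, and otherwise the values never increase from left to right. Value: C (100) + XC (90) + IV (4) = 194. So it is a valid standard Roman numeral.

Yes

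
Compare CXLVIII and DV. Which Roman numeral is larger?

CXLVIII = 148
DV = 505
505 is larger

DV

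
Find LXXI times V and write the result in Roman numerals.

LXXI = 71
V = 5
71 × 5 = 355

CCCLV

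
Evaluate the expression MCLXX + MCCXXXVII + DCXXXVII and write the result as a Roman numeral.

MCLXX = 1170, MCCXXXVII = 1237, DCXXXVII = 637
1170 + 1237 = 2407
2407 + 637 = 3044

MMMXLIV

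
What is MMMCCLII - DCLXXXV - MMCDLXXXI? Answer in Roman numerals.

MMMCCLII = 3252, DCLXXXV = 685, MMCDLXXXI = 2481
3252 - 685 = 2567
2567 - 2481 = 86

LXXXVI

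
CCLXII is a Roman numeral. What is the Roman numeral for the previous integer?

CCLXII = 262; previous is 261

CCLXI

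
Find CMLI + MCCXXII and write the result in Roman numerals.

CMLI = 951
MCCXXII = 1222
951 + 1222 = 2173

MMCLXXIII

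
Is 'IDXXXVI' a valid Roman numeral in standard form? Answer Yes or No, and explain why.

'IDXXXVI': Invalid subtractive combination: ID

No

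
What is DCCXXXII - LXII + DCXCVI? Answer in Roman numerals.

DCCXXXII = 732, LXII = 62, DCXCVI = 696
732 - 62 = 670
670 + 696 = 1366

MCCCLXVI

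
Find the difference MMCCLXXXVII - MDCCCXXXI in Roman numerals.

MMCCLXXXVII = 2287
MDCCCXXXI = 1831
2287 - 1831 = 456

CDLVI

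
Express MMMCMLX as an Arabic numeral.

MMMCMLX: M=1000, M=1000, M=1000, CM=900, L=50, X=10
1000 + 1000 + 1000 + 900 + 50 + 10 = 3960

3960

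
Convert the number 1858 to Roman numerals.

Convert 1858 to Roman numerals:
  1858 contains 1×1000 (M)
  858 contains 1×500 (D)
  358 contains 3×100 (CCC)
  58 contains 1×50 (L)
  8 contains 1×5 (V)
  3 contains 3×1 (III)

MDCCCLVIII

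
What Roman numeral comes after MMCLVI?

MMCLVI = 2156, so the next integer is 2156 + 1 = 2157

MMCLVII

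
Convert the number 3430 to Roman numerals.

Convert 3430 to Roman numerals:
  3430 contains 3×1000 (MMM)
  430 contains 1×400 (CD)
  30 contains 3×10 (XXX)

MMMCDXXX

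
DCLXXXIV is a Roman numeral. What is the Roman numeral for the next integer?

DCLXXXIV = 684, so the next integer is 684 + 1 = 685

DCLXXXV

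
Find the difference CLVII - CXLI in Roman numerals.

CLVII = 157
CXLI = 141
157 - 141 = 16

XVI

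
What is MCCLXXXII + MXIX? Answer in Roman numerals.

MCCLXXXII = 1282
MXIX = 1019
1282 + 1019 = 2301

MMCCCI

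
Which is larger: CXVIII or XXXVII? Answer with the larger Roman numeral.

CXVIII = 118
XXXVII = 37
118 is larger

CXVIII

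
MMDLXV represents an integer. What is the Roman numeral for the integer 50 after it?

MMDLXV = 2565
2565 + 50 = 2615

MMDCXV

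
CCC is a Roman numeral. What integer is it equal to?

CCC: C=100, C=100, C=100
100 + 100 + 100 = 300

300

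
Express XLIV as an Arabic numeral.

XLIV: XL=40, IV=4
40 + 4 = 44

44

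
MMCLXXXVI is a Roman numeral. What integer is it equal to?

MMCLXXXVI: M=1000, M=1000, C=100, L=50, X=10, X=10, X=10, V=5, I=1
1000 + 1000 + 100 + 50 + 10 + 10 + 10 + 5 + 1 = 2186

2186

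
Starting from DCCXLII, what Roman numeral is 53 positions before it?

DCCXLII = 742
742 - 53 = 689

DCLXXXIX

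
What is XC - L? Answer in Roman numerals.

XC = 90
L = 50
90 - 50 = 40

XL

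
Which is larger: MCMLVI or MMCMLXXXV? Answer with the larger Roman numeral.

MCMLVI = 1956
MMCMLXXXV = 2985
2985 is larger

MMCMLXXXV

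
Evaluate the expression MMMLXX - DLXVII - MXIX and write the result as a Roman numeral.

MMMLXX = 3070, DLXVII = 567, MXIX = 1019
3070 - 567 = 2503
2503 - 1019 = 1484

MCDLXXXIV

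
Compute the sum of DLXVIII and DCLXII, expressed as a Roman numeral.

DLXVIII = 568
DCLXII = 662
568 + 662 = 1230

MCCXXX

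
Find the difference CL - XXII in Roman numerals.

CL = 150
XXII = 22
150 - 22 = 128

CXXVIII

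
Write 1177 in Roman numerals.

Convert 1177 to Roman numerals:
  1177 contains 1×1000 (M)
  177 contains 1×100 (C)
  77 contains 1×50 (L)
  27 contains 2×10 (XX)
  7 contains 1×5 (V)
  2 contains 2×1 (II)

MCLXXVII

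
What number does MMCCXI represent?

MMCCXI: M=1000, M=1000, C=100, C=100, X=10, I=1
1000 + 1000 + 100 + 100 + 10 + 1 = 2211

2211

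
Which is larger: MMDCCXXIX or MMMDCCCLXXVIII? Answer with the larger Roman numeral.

MMDCCXXIX = 2729
MMMDCCCLXXVIII = 3878
3878 is larger

MMMDCCCLXXVIII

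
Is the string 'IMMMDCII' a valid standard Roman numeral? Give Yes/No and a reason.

'IMMMDCII': Invalid subtractive combination: IM

No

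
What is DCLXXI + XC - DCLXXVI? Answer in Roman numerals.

DCLXXI = 671, XC = 90, DCLXXVI = 676
671 + 90 = 761
761 - 676 = 85

LXXXV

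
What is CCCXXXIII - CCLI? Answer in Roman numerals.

CCCXXXIII = 333
CCLI = 251
333 - 251 = 82

LXXXII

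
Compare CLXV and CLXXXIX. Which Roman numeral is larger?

CLXV = 165
CLXXXIX = 189
189 is larger

CLXXXIX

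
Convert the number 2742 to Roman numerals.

Convert 2742 to Roman numerals:
  2742 contains 2×1000 (MM)
  742 contains 1×500 (D)
  242 contains 2×100 (CC)
  42 contains 1×40 (XL)
  2 contains 2×1 (II)

MMDCCXLII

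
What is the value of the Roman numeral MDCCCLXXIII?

MDCCCLXXIII: M=1000, D=500, C=100, C=100, C=100, L=50, X=10, X=10, I=1, I=1, I=1
1000 + 500 + 100 + 100 + 100 + 50 + 10 + 10 + 1 + 1 + 1 = 1873

1873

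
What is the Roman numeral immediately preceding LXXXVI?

LXXXVI = 86, so the previous integer is 86 - 1 = 85

LXXXV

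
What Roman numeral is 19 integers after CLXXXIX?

CLXXXIX = 189
189 + 19 = 208

CCVIII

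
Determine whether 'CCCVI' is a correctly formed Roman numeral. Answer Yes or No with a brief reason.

'CCCVI': Check the rules: uses only the symbols I, V, X, L, C, D, M; no symbol is repeated more than three times in a row; V, L and D each appear at most once; no smaller symbol precedes a larger one (values never increase from left to right). Value: C (100) + C (100) + C (100) + V (5) + I (1) = 306. So it is a valid standard Roman numeral.

Yes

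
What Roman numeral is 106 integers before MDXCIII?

MDXCIII = 1593
1593 - 106 = 1487

MCDLXXXVII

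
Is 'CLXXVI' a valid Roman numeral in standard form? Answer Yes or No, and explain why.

'CLXXVI': Check the rules: uses only the symbols I, V, X, L, C, D, M; no symbol is repeated more than three times in a row; V, L and D each appear at most once; no smaller symbol precedes a larger one (values never increase from left to right). Value: C (100) + L (50) + X (10) + X (10) + V (5) + I (1) = 176. So it is a valid standard Roman numeral.

Yes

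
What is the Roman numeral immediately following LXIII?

LXIII = 63; next is 64

LXIV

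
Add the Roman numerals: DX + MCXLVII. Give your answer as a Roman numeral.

DX = 510
MCXLVII = 1147
510 + 1147 = 1657

MDCLVII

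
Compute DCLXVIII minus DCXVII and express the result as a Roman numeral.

DCLXVIII = 668
DCXVII = 617
668 - 617 = 51

LI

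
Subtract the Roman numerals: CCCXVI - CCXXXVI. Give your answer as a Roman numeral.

CCCXVI = 316
CCXXXVI = 236
316 - 236 = 80

LXXX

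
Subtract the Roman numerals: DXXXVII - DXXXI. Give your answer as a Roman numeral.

DXXXVII = 537
DXXXI = 531
537 - 531 = 6

VI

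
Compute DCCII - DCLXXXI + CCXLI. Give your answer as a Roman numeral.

DCCII = 702, DCLXXXI = 681, CCXLI = 241
702 - 681 = 21
21 + 241 = 262

CCLXII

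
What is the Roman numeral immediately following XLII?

XLII = 42, so the next integer is 42 + 1 = 43

XLIII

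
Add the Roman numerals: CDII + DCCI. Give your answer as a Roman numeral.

CDII = 402
DCCI = 701
402 + 701 = 1103

MCIII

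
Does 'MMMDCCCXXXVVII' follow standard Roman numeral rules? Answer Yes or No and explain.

'MMMDCCCXXXVVII': V should not appear more than once

No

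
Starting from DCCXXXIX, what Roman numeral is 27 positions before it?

DCCXXXIX = 739
739 - 27 = 712

DCCXII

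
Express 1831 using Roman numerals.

Convert 1831 to Roman numerals:
  1831 contains 1×1000 (M)
  831 contains 1×500 (D)
  331 contains 3×100 (CCC)
  31 contains 3×10 (XXX)
  1 contains 1×1 (I)

MDCCCXXXI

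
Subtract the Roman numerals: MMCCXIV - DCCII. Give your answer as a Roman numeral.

MMCCXIV = 2214
DCCII = 702
2214 - 702 = 1512

MDXII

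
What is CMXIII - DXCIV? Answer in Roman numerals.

CMXIII = 913
DXCIV = 594
913 - 594 = 319

CCCXIX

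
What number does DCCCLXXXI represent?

DCCCLXXXI: D=500, C=100, C=100, C=100, L=50, X=10, X=10, X=10, I=1
500 + 100 + 100 + 100 + 50 + 10 + 10 + 10 + 1 = 881

881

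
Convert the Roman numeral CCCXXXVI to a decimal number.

CCCXXXVI: C=100, C=100, C=100, X=10, X=10, X=10, V=5, I=1
100 + 100 + 100 + 10 + 10 + 10 + 5 + 1 = 336

336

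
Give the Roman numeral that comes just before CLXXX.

CLXXX = 180; previous is 179

CLXXIX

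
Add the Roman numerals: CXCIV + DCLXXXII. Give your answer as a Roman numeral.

CXCIV = 194
DCLXXXII = 682
194 + 682 = 876

DCCCLXXVI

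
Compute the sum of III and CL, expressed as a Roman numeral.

III = 3
CL = 150
3 + 150 = 153

CLIII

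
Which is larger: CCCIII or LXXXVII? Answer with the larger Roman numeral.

CCCIII = 303
LXXXVII = 87
303 is larger

CCCIII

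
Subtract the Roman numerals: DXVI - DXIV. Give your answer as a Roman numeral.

DXVI = 516
DXIV = 514
516 - 514 = 2

II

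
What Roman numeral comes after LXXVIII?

LXXVIII = 78; next is 79

LXXIX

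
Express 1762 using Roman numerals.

Convert 1762 to Roman numerals:
  1762 contains 1×1000 (M)
  762 contains 1×500 (D)
  262 contains 2×100 (CC)
  62 contains 1×50 (L)
  12 contains 1×10 (X)
  2 contains 2×1 (II)

MDCCLXII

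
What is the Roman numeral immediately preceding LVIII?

LVIII = 58; previous is 57

LVII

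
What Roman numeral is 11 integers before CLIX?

CLIX = 159
159 - 11 = 148

CXLVIII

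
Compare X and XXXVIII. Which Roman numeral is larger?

X = 10
XXXVIII = 38
38 is larger

XXXVIII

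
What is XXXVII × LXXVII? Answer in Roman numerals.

XXXVII = 37
LXXVII = 77
37 × 77 = 2849

MMDCCCXLIX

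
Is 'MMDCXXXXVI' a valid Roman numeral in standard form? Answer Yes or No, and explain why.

'MMDCXXXXVI': More than 3 consecutive X's

No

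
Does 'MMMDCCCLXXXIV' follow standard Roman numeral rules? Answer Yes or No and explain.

'MMMDCCCLXXXIV': Check the rules: uses only the symbols I, V, X, L, C, D, M; no symbol is repeated more than three times in a row; V, L and D each appear at most once; the only place a smaller symbol precedes a larger one is the allowed subtractive pair IV, the symbol right after such a pair (if any) is smaller than the pair's first symbol, and otherwise the values never increase from left to right. Value: M (1000) + M (1000) + M (1000) + D (500) + C (100) + C (100) + C (100) + L (50) + X (10) + X (10) + X (10) + IV (4) = 3884. So it is a valid standard Roman numeral.

Yes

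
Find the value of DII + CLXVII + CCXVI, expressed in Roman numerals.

DII = 502, CLXVII = 167, CCXVI = 216
502 + 167 = 669
669 + 216 = 885

DCCCLXXXV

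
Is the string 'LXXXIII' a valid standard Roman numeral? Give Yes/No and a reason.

'LXXXIII': Check the rules: uses only the symbols I, V, X, L, C, D, M; no symbol is repeated more than three times in a row; V, L and D each appear at most once; no smaller symbol precedes a larger one (values never increase from left to right). Value: L (50) + X (10) + X (10) + X (10) + I (1) + I (1) + I (1) = 83. So it is a valid standard Roman numeral.

Yes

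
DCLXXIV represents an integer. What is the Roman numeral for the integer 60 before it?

DCLXXIV = 674
674 - 60 = 614

DCXIV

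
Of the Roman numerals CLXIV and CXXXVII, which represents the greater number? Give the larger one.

CLXIV = 164
CXXXVII = 137
164 is larger

CLXIV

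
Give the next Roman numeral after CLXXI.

CLXXI = 171, so the next integer is 171 + 1 = 172

CLXXII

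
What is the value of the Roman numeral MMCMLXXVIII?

MMCMLXXVIII: M=1000, M=1000, CM=900, L=50, X=10, X=10, V=5, I=1, I=1, I=1
1000 + 1000 + 900 + 50 + 10 + 10 + 5 + 1 + 1 + 1 = 2978

2978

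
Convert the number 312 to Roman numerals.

Convert 312 to Roman numerals:
  312 contains 3×100 (CCC)
  12 contains 1×10 (X)
  2 contains 2×1 (II)

CCCXII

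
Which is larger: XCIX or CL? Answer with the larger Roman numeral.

XCIX = 99
CL = 150
150 is larger

CL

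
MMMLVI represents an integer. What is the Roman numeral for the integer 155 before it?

MMMLVI = 3056
3056 - 155 = 2901

MMCMI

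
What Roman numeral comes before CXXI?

CXXI = 121, so the previous integer is 121 - 1 = 120

CXX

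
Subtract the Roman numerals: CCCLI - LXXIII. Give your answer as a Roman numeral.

CCCLI = 351
LXXIII = 73
351 - 73 = 278

CCLXXVIII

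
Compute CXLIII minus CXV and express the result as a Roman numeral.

CXLIII = 143
CXV = 115
143 - 115 = 28

XXVIII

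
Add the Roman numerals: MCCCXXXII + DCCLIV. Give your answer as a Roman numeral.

MCCCXXXII = 1332
DCCLIV = 754
1332 + 754 = 2086

MMLXXXVI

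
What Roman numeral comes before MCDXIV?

MCDXIV = 1414, so the previous integer is 1414 - 1 = 1413

MCDXIII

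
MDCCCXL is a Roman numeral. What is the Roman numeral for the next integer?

MDCCCXL = 1840; next is 1841

MDCCCXLI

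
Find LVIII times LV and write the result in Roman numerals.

LVIII = 58
LV = 55
58 × 55 = 3190

MMMCXC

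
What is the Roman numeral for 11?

Convert 11 to Roman numerals:
  11 contains 1×10 (X)
  1 contains 1×1 (I)

XI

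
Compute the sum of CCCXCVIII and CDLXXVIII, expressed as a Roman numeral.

CCCXCVIII = 398
CDLXXVIII = 478
398 + 478 = 876

DCCCLXXVI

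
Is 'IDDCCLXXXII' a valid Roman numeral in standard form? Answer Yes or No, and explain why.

'IDDCCLXXXII': D should not appear more than once

No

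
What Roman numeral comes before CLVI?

CLVI = 156; previous is 155

CLV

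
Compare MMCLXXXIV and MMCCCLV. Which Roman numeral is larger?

MMCLXXXIV = 2184
MMCCCLV = 2355
2355 is larger

MMCCCLV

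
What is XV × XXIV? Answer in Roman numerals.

XV = 15
XXIV = 24
15 × 24 = 360

CCCLX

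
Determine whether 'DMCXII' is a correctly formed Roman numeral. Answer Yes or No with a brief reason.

'DMCXII': Invalid subtractive combination: DM

No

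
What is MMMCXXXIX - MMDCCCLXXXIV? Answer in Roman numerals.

MMMCXXXIX = 3139
MMDCCCLXXXIV = 2884
3139 - 2884 = 255

CCLV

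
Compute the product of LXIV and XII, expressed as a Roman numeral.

LXIV = 64
XII = 12
64 × 12 = 768

DCCLXVIII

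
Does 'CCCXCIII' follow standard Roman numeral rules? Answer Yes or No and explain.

'CCCXCIII': Check the rules: uses only the symbols I, V, X, L, C, D, M; no symbol is repeated more than three times in a row; V, L and D each appear at most once; the only place a smaller symbol precedes a larger one is the allowed subtractive pair XC, the symbol right after such a pair (if any) is smaller than the pair's first symbol, and otherwise the values never increase from left to right. Value: C (100) + C (100) + C (100) + XC (90) + I (1) + I (1) + I (1) = 393. So it is a valid standard Roman numeral.

Yes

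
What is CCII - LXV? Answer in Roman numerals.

CCII = 202
LXV = 65
202 - 65 = 137

CXXXVII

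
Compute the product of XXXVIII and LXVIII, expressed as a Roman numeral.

XXXVIII = 38
LXVIII = 68
38 × 68 = 2584

MMDLXXXIV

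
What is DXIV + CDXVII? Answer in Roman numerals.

DXIV = 514
CDXVII = 417
514 + 417 = 931

CMXXXI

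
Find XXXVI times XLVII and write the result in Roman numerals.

XXXVI = 36
XLVII = 47
36 × 47 = 1692

MDCXCII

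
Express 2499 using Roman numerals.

Convert 2499 to Roman numerals:
  2499 contains 2×1000 (MM)
  499 contains 1×400 (CD)
  99 contains 1×90 (XC)
  9 contains 1×9 (IX)

MMCDXCIX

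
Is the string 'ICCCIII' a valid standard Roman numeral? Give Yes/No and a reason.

'ICCCIII': Invalid subtractive combination: IC

No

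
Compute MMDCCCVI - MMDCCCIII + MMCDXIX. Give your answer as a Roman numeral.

MMDCCCVI = 2806, MMDCCCIII = 2803, MMCDXIX = 2419
2806 - 2803 = 3
3 + 2419 = 2422

MMCDXXII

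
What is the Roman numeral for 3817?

Convert 3817 to Roman numerals:
  3817 contains 3×1000 (MMM)
  817 contains 1×500 (D)
  317 contains 3×100 (CCC)
  17 contains 1×10 (X)
  7 contains 1×5 (V)
  2 contains 2×1 (II)

MMMDCCCXVII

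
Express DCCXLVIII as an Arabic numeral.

DCCXLVIII: D=500, C=100, C=100, XL=40, V=5, I=1, I=1, I=1
500 + 100 + 100 + 40 + 5 + 1 + 1 + 1 = 748

748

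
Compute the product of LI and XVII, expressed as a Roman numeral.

LI = 51
XVII = 17
51 × 17 = 867

DCCCLXVII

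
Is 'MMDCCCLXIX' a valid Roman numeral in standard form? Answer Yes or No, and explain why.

'MMDCCCLXIX': Check the rules: uses only the symbols I, V, X, L, C, D, M; no symbol is repeated more than three times in a row; V, L and D each appear at most once; the only place a smaller symbol precedes a larger one is the allowed subtractive pair IX, the symbol right after such a pair (if any) is smaller than the pair's first symbol, and otherwise the values never increase from left to right. Value: M (1000) + M (1000) + D (500) + C (100) + C (100) + C (100) + L (50) + X (10) + IX (9) = 2869. So it is a valid standard Roman numeral.

Yes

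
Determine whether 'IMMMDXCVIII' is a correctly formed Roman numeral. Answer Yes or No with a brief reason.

'IMMMDXCVIII': Invalid subtractive combination: IM

No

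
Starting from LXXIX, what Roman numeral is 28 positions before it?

LXXIX = 79
79 - 28 = 51

LI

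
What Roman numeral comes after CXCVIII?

CXCVIII = 198; next is 199

CXCIX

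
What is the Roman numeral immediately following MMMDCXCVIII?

MMMDCXCVIII = 3698; next is 3699

MMMDCXCIX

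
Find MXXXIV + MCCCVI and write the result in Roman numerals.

MXXXIV = 1034
MCCCVI = 1306
1034 + 1306 = 2340

MMCCCXL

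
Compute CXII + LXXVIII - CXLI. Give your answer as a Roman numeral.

CXII = 112, LXXVIII = 78, CXLI = 141
112 + 78 = 190
190 - 141 = 49

XLIX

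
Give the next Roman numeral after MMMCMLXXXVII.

MMMCMLXXXVII = 3987; next is 3988

MMMCMLXXXVIII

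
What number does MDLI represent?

MDLI: M=1000, D=500, L=50, I=1
1000 + 500 + 50 + 1 = 1551

1551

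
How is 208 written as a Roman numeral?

Convert 208 to Roman numerals:
  208 contains 2×100 (CC)
  8 contains 1×5 (V)
  3 contains 3×1 (III)

CCVIII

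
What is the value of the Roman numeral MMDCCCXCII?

MMDCCCXCII: M=1000, M=1000, D=500, C=100, C=100, C=100, XC=90, I=1, I=1
1000 + 1000 + 500 + 100 + 100 + 100 + 90 + 1 + 1 = 2892

2892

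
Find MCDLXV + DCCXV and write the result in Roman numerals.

MCDLXV = 1465
DCCXV = 715
1465 + 715 = 2180

MMCLXXX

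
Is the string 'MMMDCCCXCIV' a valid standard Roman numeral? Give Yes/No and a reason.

'MMMDCCCXCIV': Check the rules: uses only the symbols I, V, X, L, C, D, M; no symbol is repeated more than three times in a row; V, L and D each appear at most once; the only places a smaller symbol precedes a larger one are the allowed subtractive pairs XC, IV, the symbol right after such a pair (if any) is smaller than the pair's first symbol, and otherwise the values never increase from left to right. Value: M (1000) + M (1000) + M (1000) + D (500) + C (100) + C (100) + C (100) + XC (90) + IV (4) = 3894. So it is a valid standard Roman numeral.

Yes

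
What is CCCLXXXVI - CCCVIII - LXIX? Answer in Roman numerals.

CCCLXXXVI = 386, CCCVIII = 308, LXIX = 69
386 - 308 = 78
78 - 69 = 9

IX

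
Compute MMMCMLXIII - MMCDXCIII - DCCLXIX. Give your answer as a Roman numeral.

MMMCMLXIII = 3963, MMCDXCIII = 2493, DCCLXIX = 769
3963 - 2493 = 1470
1470 - 769 = 701

DCCI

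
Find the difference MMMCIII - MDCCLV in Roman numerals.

MMMCIII = 3103
MDCCLV = 1755
3103 - 1755 = 1348

MCCCXLVIII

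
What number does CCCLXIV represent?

CCCLXIV: C=100, C=100, C=100, L=50, X=10, IV=4
100 + 100 + 100 + 50 + 10 + 4 = 364

364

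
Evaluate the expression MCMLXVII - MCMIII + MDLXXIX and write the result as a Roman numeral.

MCMLXVII = 1967, MCMIII = 1903, MDLXXIX = 1579
1967 - 1903 = 64
64 + 1579 = 1643

MDCXLIII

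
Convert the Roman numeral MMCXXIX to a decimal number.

MMCXXIX: M=1000, M=1000, C=100, X=10, X=10, IX=9
1000 + 1000 + 100 + 10 + 10 + 9 = 2129

2129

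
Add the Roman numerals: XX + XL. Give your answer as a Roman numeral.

XX = 20
XL = 40
20 + 40 = 60

LX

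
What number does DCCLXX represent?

DCCLXX: D=500, C=100, C=100, L=50, X=10, X=10
500 + 100 + 100 + 50 + 10 + 10 = 770

770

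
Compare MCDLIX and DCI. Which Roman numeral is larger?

MCDLIX = 1459
DCI = 601
1459 is larger

MCDLIX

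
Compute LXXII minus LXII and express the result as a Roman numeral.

LXXII = 72
LXII = 62
72 - 62 = 10

X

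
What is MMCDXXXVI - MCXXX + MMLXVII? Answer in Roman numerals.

MMCDXXXVI = 2436, MCXXX = 1130, MMLXVII = 2067
2436 - 1130 = 1306
1306 + 2067 = 3373

MMMCCCLXXIII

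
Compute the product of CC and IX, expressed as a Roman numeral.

CC = 200
IX = 9
200 × 9 = 1800

MDCCC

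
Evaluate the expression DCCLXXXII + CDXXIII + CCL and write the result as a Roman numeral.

DCCLXXXII = 782, CDXXIII = 423, CCL = 250
782 + 423 = 1205
1205 + 250 = 1455

MCDLV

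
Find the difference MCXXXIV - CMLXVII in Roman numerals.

MCXXXIV = 1134
CMLXVII = 967
1134 - 967 = 167

CLXVII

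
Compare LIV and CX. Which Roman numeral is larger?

LIV = 54
CX = 110
110 is larger

CX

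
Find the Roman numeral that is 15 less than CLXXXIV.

CLXXXIV = 184
184 - 15 = 169

CLXIX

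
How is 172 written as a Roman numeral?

Convert 172 to Roman numerals:
  172 contains 1×100 (C)
  72 contains 1×50 (L)
  22 contains 2×10 (XX)
  2 contains 2×1 (II)

CLXXII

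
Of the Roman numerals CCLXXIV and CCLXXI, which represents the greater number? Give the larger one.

CCLXXIV = 274
CCLXXI = 271
274 is larger

CCLXXIV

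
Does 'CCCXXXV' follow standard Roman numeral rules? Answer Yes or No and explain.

'CCCXXXV': Check the rules: uses only the symbols I, V, X, L, C, D, M; no symbol is repeated more than three times in a row; V, L and D each appear at most once; no smaller symbol precedes a larger one (values never increase from left to right). Value: C (100) + C (100) + C (100) + X (10) + X (10) + X (10) + V (5) = 335. So it is a valid standard Roman numeral.

Yes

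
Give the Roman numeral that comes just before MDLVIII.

MDLVIII = 1558, so the previous integer is 1558 - 1 = 1557

MDLVII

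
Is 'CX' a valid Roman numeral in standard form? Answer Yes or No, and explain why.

'CX': Check the rules: uses only the symbols I, V, X, L, C, D, M; no symbol is repeated more than three times in a row; V, L and D each appear at most once; no smaller symbol precedes a larger one (values never increase from left to right). Value: C (100) + X (10) = 110. So it is a valid standard Roman numeral.

Yes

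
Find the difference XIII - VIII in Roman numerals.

XIII = 13
VIII = 8
13 - 8 = 5

V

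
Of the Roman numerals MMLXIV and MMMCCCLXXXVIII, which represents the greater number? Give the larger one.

MMLXIV = 2064
MMMCCCLXXXVIII = 3388
3388 is larger

MMMCCCLXXXVIII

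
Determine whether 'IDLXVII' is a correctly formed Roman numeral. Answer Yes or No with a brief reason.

'IDLXVII': Invalid subtractive combination: ID

No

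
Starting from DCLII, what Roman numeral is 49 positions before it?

DCLII = 652
652 - 49 = 603

DCIII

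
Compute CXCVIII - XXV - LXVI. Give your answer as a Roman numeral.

CXCVIII = 198, XXV = 25, LXVI = 66
198 - 25 = 173
173 - 66 = 107

CVII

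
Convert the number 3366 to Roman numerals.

Convert 3366 to Roman numerals:
  3366 contains 3×1000 (MMM)
  366 contains 3×100 (CCC)
  66 contains 1×50 (L)
  16 contains 1×10 (X)
  6 contains 1×5 (V)
  1 contains 1×1 (I)

MMMCCCLXVI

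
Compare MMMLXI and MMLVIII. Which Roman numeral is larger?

MMMLXI = 3061
MMLVIII = 2058
3061 is larger

MMMLXI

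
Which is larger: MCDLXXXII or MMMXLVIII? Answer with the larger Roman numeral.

MCDLXXXII = 1482
MMMXLVIII = 3048
3048 is larger

MMMXLVIII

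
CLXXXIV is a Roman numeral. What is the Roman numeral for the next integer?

CLXXXIV = 184, so the next integer is 184 + 1 = 185

CLXXXV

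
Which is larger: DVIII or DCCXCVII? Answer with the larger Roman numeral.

DVIII = 508
DCCXCVII = 797
797 is larger

DCCXCVII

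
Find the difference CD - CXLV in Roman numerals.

CD = 400
CXLV = 145
400 - 145 = 255

CCLV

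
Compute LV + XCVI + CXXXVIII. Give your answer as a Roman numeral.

LV = 55, XCVI = 96, CXXXVIII = 138
55 + 96 = 151
151 + 138 = 289

CCLXXXIX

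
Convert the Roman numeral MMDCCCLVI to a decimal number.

MMDCCCLVI: M=1000, M=1000, D=500, C=100, C=100, C=100, L=50, V=5, I=1
1000 + 1000 + 500 + 100 + 100 + 100 + 50 + 5 + 1 = 2856

2856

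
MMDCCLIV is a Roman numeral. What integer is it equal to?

MMDCCLIV: M=1000, M=1000, D=500, C=100, C=100, L=50, IV=4
1000 + 1000 + 500 + 100 + 100 + 50 + 4 = 2754

2754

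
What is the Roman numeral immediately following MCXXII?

MCXXII = 1122, so the next integer is 1122 + 1 = 1123

MCXXIII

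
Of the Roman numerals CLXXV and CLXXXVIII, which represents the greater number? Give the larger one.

CLXXV = 175
CLXXXVIII = 188
188 is larger

CLXXXVIII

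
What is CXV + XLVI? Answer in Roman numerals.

CXV = 115
XLVI = 46
115 + 46 = 161

CLXI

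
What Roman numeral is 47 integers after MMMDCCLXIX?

MMMDCCLXIX = 3769
3769 + 47 = 3816

MMMDCCCXVI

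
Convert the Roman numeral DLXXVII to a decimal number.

DLXXVII: D=500, L=50, X=10, X=10, V=5, I=1, I=1
500 + 50 + 10 + 10 + 5 + 1 + 1 = 577

577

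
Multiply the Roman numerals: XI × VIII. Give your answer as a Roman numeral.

XI = 11
VIII = 8
11 × 8 = 88

LXXXVIII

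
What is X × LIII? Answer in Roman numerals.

X = 10
LIII = 53
10 × 53 = 530

DXXX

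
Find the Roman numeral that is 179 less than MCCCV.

MCCCV = 1305
1305 - 179 = 1126

MCXXVI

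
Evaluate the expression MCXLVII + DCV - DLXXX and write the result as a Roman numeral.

MCXLVII = 1147, DCV = 605, DLXXX = 580
1147 + 605 = 1752
1752 - 580 = 1172

MCLXXII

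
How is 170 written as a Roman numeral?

Convert 170 to Roman numerals:
  170 contains 1×100 (C)
  70 contains 1×50 (L)
  20 contains 2×10 (XX)

CLXX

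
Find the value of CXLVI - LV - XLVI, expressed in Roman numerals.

CXLVI = 146, LV = 55, XLVI = 46
146 - 55 = 91
91 - 46 = 45

XLV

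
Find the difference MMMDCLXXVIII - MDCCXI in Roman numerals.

MMMDCLXXVIII = 3678
MDCCXI = 1711
3678 - 1711 = 1967

MCMLXVII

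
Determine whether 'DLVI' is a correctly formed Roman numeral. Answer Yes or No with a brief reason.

'DLVI': Check the rules: uses only the symbols I, V, X, L, C, D, M; no symbol is repeated more than three times in a row; V, L and D each appear at most once; no smaller symbol precedes a larger one (values never increase from left to right). Value: D (500) + L (50) + V (5) + I (1) = 556. So it is a valid standard Roman numeral.

Yes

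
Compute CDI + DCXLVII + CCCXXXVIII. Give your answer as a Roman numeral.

CDI = 401, DCXLVII = 647, CCCXXXVIII = 338
401 + 647 = 1048
1048 + 338 = 1386

MCCCLXXXVI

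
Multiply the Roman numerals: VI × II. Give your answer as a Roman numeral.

VI = 6
II = 2
6 × 2 = 12

XII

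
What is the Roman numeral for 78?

Convert 78 to Roman numerals:
  78 contains 1×50 (L)
  28 contains 2×10 (XX)
  8 contains 1×5 (V)
  3 contains 3×1 (III)

LXXVIII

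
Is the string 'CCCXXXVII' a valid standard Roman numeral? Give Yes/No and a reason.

'CCCXXXVII': Check the rules: uses only the symbols I, V, X, L, C, D, M; no symbol is repeated more than three times in a row; V, L and D each appear at most once; no smaller symbol precedes a larger one (values never increase from left to right). Value: C (100) + C (100) + C (100) + X (10) + X (10) + X (10) + V (5) + I (1) + I (1) = 337. So it is a valid standard Roman numeral.

Yes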